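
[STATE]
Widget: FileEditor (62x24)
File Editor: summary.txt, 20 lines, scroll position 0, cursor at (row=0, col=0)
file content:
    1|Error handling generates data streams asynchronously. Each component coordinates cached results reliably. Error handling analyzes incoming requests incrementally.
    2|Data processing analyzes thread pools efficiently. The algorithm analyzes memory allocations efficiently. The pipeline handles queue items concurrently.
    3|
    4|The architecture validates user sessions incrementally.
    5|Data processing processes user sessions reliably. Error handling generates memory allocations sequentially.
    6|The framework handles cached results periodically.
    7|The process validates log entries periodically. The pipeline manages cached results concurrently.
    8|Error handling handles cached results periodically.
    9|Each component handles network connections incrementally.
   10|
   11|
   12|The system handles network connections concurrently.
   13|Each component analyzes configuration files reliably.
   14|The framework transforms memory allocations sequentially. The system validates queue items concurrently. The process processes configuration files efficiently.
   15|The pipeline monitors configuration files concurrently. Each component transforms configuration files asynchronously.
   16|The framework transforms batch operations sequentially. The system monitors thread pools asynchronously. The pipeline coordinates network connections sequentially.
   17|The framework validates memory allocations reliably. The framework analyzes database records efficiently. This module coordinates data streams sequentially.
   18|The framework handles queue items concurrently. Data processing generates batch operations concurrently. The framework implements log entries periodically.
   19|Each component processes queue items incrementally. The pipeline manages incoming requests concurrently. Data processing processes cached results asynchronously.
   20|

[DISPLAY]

█rror handling generates data streams asynchronously. Each co▲
Data processing analyzes thread pools efficiently. The algori█
                                                             ░
The architecture validates user sessions incrementally.      ░
Data processing processes user sessions reliably. Error handl░
The framework handles cached results periodically.           ░
The process validates log entries periodically. The pipeline ░
Error handling handles cached results periodically.          ░
Each component handles network connections incrementally.    ░
                                                             ░
                                                             ░
The system handles network connections concurrently.         ░
Each component analyzes configuration files reliably.        ░
The framework transforms memory allocations sequentially. The░
The pipeline monitors configuration files concurrently. Each ░
The framework transforms batch operations sequentially. The s░
The framework validates memory allocations reliably. The fram░
The framework handles queue items concurrently. Data processi░
Each component processes queue items incrementally. The pipel░
                                                             ░
                                                             ░
                                                             ░
                                                             ░
                                                             ▼


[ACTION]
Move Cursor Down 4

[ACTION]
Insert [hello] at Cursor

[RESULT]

Error handling generates data streams asynchronously. Each co▲
Data processing analyzes thread pools efficiently. The algori█
                                                             ░
The architecture validates user sessions incrementally.      ░
hello█ata processing processes user sessions reliably. Error ░
The framework handles cached results periodically.           ░
The process validates log entries periodically. The pipeline ░
Error handling handles cached results periodically.          ░
Each component handles network connections incrementally.    ░
                                                             ░
                                                             ░
The system handles network connections concurrently.         ░
Each component analyzes configuration files reliably.        ░
The framework transforms memory allocations sequentially. The░
The pipeline monitors configuration files concurrently. Each ░
The framework transforms batch operations sequentially. The s░
The framework validates memory allocations reliably. The fram░
The framework handles queue items concurrently. Data processi░
Each component processes queue items incrementally. The pipel░
                                                             ░
                                                             ░
                                                             ░
                                                             ░
                                                             ▼


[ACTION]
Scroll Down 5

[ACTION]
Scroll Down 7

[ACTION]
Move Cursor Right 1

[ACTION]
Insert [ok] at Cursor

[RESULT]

Error handling generates data streams asynchronously. Each co▲
Data processing analyzes thread pools efficiently. The algori█
                                                             ░
The architecture validates user sessions incrementally.      ░
helloDok█ta processing processes user sessions reliably. Erro░
The framework handles cached results periodically.           ░
The process validates log entries periodically. The pipeline ░
Error handling handles cached results periodically.          ░
Each component handles network connections incrementally.    ░
                                                             ░
                                                             ░
The system handles network connections concurrently.         ░
Each component analyzes configuration files reliably.        ░
The framework transforms memory allocations sequentially. The░
The pipeline monitors configuration files concurrently. Each ░
The framework transforms batch operations sequentially. The s░
The framework validates memory allocations reliably. The fram░
The framework handles queue items concurrently. Data processi░
Each component processes queue items incrementally. The pipel░
                                                             ░
                                                             ░
                                                             ░
                                                             ░
                                                             ▼


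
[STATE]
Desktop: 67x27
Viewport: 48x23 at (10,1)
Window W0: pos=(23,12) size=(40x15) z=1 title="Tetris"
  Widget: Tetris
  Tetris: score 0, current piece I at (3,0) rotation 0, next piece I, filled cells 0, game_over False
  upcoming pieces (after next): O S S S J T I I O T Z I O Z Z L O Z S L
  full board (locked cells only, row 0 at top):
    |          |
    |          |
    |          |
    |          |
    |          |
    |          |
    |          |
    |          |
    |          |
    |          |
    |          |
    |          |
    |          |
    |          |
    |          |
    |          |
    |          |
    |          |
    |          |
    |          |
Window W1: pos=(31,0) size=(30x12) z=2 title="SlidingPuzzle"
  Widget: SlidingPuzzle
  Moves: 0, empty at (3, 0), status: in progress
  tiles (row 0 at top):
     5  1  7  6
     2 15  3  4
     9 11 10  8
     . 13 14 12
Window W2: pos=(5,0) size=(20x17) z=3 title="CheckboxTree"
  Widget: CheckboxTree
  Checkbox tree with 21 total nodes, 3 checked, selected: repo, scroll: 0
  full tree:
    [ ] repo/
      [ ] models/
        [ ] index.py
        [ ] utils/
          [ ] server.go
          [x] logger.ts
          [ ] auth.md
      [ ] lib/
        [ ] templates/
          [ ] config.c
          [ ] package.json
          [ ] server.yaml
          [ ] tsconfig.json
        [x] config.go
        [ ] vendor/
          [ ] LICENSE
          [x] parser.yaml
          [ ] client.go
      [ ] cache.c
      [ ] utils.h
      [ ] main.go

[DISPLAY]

ckboxTree     ┃      ┃ SlidingPuzzle            
──────────────┨      ┠──────────────────────────
 repo/        ┃      ┃┌────┬────┬────┬────┐     
-] models/    ┃      ┃│  5 │  1 │  7 │  6 │     
 [ ] index.py ┃      ┃├────┼────┼────┼────┤     
 [-] utils/   ┃      ┃│  2 │ 15 │  3 │  4 │     
   [ ] server.┃      ┃├────┼────┼────┼────┤     
   [x] logger.┃      ┃│  9 │ 11 │ 10 │  8 │     
   [ ] auth.md┃      ┃├────┼────┼────┼────┤     
-] lib/       ┃      ┃│    │ 13 │ 14 │ 12 │     
 [ ] templates┃      ┗━━━━━━━━━━━━━━━━━━━━━━━━━━
   [ ] config.┃━━━━━━━━━━━━━━━━━━━━━━━━━━━━━━━━━
   [ ] package┃Tetris                           
   [ ] server.┃─────────────────────────────────
   [ ] tsconfi┃         │Next:                  
━━━━━━━━━━━━━━┛         │████                   
             ┃          │                       
             ┃          │                       
             ┃          │                       
             ┃          │                       
             ┃          │Score:                 
             ┃          │0                      
             ┃          │                       


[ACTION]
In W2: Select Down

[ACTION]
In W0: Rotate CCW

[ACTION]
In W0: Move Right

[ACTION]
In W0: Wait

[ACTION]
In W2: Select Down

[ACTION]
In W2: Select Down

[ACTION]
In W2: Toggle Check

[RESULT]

ckboxTree     ┃      ┃ SlidingPuzzle            
──────────────┨      ┠──────────────────────────
 repo/        ┃      ┃┌────┬────┬────┬────┐     
-] models/    ┃      ┃│  5 │  1 │  7 │  6 │     
 [ ] index.py ┃      ┃├────┼────┼────┼────┤     
 [x] utils/   ┃      ┃│  2 │ 15 │  3 │  4 │     
   [x] server.┃      ┃├────┼────┼────┼────┤     
   [x] logger.┃      ┃│  9 │ 11 │ 10 │  8 │     
   [x] auth.md┃      ┃├────┼────┼────┼────┤     
-] lib/       ┃      ┃│    │ 13 │ 14 │ 12 │     
 [ ] templates┃      ┗━━━━━━━━━━━━━━━━━━━━━━━━━━
   [ ] config.┃━━━━━━━━━━━━━━━━━━━━━━━━━━━━━━━━━
   [ ] package┃Tetris                           
   [ ] server.┃─────────────────────────────────
   [ ] tsconfi┃         │Next:                  
━━━━━━━━━━━━━━┛         │████                   
             ┃          │                       
             ┃          │                       
             ┃          │                       
             ┃          │                       
             ┃          │Score:                 
             ┃          │0                      
             ┃          │                       


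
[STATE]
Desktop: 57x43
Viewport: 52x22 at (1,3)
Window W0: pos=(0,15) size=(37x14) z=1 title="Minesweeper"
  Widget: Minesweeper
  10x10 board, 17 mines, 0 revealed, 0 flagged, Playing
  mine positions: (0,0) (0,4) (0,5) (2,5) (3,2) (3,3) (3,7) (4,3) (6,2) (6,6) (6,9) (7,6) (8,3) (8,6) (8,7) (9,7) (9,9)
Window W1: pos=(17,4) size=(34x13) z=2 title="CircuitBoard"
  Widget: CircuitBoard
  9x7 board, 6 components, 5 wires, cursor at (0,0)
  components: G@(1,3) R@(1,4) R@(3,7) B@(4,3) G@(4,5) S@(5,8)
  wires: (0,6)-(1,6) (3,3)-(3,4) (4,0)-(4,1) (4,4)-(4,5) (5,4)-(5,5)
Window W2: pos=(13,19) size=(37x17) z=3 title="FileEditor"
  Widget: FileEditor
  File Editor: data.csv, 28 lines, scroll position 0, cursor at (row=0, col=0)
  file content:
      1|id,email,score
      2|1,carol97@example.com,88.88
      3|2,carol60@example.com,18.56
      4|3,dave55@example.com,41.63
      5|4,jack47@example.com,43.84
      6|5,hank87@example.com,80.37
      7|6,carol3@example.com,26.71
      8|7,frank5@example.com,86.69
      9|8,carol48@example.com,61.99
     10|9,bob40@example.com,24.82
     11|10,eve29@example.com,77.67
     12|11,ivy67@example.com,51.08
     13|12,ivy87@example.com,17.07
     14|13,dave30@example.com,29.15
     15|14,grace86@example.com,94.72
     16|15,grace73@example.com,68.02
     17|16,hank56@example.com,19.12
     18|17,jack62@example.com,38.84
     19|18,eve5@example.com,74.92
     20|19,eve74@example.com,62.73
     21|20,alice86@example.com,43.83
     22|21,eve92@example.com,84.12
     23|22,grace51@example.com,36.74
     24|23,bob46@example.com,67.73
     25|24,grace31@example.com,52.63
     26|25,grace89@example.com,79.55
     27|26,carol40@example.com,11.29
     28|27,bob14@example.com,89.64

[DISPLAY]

                                                    
                ┏━━━━━━━━━━━━━━━━━━━━━━━━━━━━━━━━┓  
                ┃ CircuitBoard                   ┃  
                ┠────────────────────────────────┨  
                ┃   0 1 2 3 4 5 6 7 8            ┃  
                ┃0  [.]                      ·   ┃  
                ┃                            │   ┃  
                ┃1               G   R       ·   ┃  
                ┃                                ┃  
                ┃2                               ┃  
                ┃                                ┃  
                ┃3               · ─ ·           ┃  
━━━━━━━━━━━━━━━━┃                                ┃  
 Minesweeper    ┗━━━━━━━━━━━━━━━━━━━━━━━━━━━━━━━━┛  
───────────────────────────────────┨                
■■■■■■■■■■                         ┃                
■■■■■■■■■■  ┏━━━━━━━━━━━━━━━━━━━━━━━━━━━━━━━━━━━┓   
■■■■■■■■■■  ┃ FileEditor                        ┃   
■■■■■■■■■■  ┠───────────────────────────────────┨   
■■■■■■■■■■  ┃█d,email,score                    ▲┃   
■■■■■■■■■■  ┃1,carol97@example.com,88.88       █┃   
■■■■■■■■■■  ┃2,carol60@example.com,18.56       ░┃   


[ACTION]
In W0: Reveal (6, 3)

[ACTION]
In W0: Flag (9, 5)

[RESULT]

                                                    
                ┏━━━━━━━━━━━━━━━━━━━━━━━━━━━━━━━━┓  
                ┃ CircuitBoard                   ┃  
                ┠────────────────────────────────┨  
                ┃   0 1 2 3 4 5 6 7 8            ┃  
                ┃0  [.]                      ·   ┃  
                ┃                            │   ┃  
                ┃1               G   R       ·   ┃  
                ┃                                ┃  
                ┃2                               ┃  
                ┃                                ┃  
                ┃3               · ─ ·           ┃  
━━━━━━━━━━━━━━━━┃                                ┃  
 Minesweeper    ┗━━━━━━━━━━━━━━━━━━━━━━━━━━━━━━━━┛  
───────────────────────────────────┨                
■■■■■■■■■■                         ┃                
■■■■■■■■■■  ┏━━━━━━━━━━━━━━━━━━━━━━━━━━━━━━━━━━━┓   
■■■■■■■■■■  ┃ FileEditor                        ┃   
■■■■■■■■■■  ┠───────────────────────────────────┨   
■■■■■■■■■■  ┃█d,email,score                    ▲┃   
■■■■■■■■■■  ┃1,carol97@example.com,88.88       █┃   
■■■1■■■■■■  ┃2,carol60@example.com,18.56       ░┃   


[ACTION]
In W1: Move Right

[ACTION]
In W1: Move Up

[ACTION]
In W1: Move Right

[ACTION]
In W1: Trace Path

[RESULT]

                                                    
                ┏━━━━━━━━━━━━━━━━━━━━━━━━━━━━━━━━┓  
                ┃ CircuitBoard                   ┃  
                ┠────────────────────────────────┨  
                ┃   0 1 2 3 4 5 6 7 8            ┃  
                ┃0          [.]              ·   ┃  
                ┃                            │   ┃  
                ┃1               G   R       ·   ┃  
                ┃                                ┃  
                ┃2                               ┃  
                ┃                                ┃  
                ┃3               · ─ ·           ┃  
━━━━━━━━━━━━━━━━┃                                ┃  
 Minesweeper    ┗━━━━━━━━━━━━━━━━━━━━━━━━━━━━━━━━┛  
───────────────────────────────────┨                
■■■■■■■■■■                         ┃                
■■■■■■■■■■  ┏━━━━━━━━━━━━━━━━━━━━━━━━━━━━━━━━━━━┓   
■■■■■■■■■■  ┃ FileEditor                        ┃   
■■■■■■■■■■  ┠───────────────────────────────────┨   
■■■■■■■■■■  ┃█d,email,score                    ▲┃   
■■■■■■■■■■  ┃1,carol97@example.com,88.88       █┃   
■■■1■■■■■■  ┃2,carol60@example.com,18.56       ░┃   


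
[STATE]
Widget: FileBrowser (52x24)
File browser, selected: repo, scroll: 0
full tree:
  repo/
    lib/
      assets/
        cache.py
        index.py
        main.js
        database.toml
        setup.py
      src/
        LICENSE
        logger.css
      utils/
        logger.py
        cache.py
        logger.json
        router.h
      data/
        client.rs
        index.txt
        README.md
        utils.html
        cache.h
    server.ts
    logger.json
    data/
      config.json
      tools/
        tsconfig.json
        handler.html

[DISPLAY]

> [-] repo/                                         
    [+] lib/                                        
    server.ts                                       
    logger.json                                     
    [+] data/                                       
                                                    
                                                    
                                                    
                                                    
                                                    
                                                    
                                                    
                                                    
                                                    
                                                    
                                                    
                                                    
                                                    
                                                    
                                                    
                                                    
                                                    
                                                    
                                                    


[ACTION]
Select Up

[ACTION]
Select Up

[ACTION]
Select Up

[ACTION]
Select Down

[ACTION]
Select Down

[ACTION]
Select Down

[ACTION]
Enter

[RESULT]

  [-] repo/                                         
    [+] lib/                                        
    server.ts                                       
  > logger.json                                     
    [+] data/                                       
                                                    
                                                    
                                                    
                                                    
                                                    
                                                    
                                                    
                                                    
                                                    
                                                    
                                                    
                                                    
                                                    
                                                    
                                                    
                                                    
                                                    
                                                    
                                                    


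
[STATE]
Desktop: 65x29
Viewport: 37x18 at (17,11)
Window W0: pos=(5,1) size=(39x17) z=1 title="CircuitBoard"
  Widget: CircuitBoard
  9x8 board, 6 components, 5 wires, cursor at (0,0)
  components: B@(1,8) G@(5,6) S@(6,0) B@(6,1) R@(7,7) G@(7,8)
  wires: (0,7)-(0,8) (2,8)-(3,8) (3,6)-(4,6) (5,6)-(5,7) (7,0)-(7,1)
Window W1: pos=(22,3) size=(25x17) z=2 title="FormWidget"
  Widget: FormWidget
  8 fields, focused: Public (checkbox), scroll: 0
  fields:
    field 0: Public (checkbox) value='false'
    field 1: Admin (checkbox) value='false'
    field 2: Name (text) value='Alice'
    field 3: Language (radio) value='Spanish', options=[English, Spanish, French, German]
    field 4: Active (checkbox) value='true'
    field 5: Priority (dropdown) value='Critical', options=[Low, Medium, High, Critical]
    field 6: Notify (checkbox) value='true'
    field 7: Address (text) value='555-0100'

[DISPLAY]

     ┃  Priority:   [Critic▼]┃       
     ┃  Notify:     [x]      ┃       
     ┃  Address:    [555-010]┃       
     ┃                       ┃       
     ┃                       ┃       
     ┃                       ┃       
━━━━━┃                       ┃       
     ┃                       ┃       
     ┗━━━━━━━━━━━━━━━━━━━━━━━┛       
                                     
                                     
                                     
                                     
                                     
                                     
                                     
                                     
                                     


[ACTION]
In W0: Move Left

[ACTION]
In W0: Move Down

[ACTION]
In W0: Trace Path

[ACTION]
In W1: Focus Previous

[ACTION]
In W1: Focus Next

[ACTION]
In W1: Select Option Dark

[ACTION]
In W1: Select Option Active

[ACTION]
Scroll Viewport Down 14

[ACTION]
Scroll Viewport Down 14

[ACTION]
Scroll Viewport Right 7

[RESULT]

 Priority:   [Critic▼]┃              
 Notify:     [x]      ┃              
 Address:    [555-010]┃              
                      ┃              
                      ┃              
                      ┃              
                      ┃              
                      ┃              
━━━━━━━━━━━━━━━━━━━━━━┛              
                                     
                                     
                                     
                                     
                                     
                                     
                                     
                                     
                                     


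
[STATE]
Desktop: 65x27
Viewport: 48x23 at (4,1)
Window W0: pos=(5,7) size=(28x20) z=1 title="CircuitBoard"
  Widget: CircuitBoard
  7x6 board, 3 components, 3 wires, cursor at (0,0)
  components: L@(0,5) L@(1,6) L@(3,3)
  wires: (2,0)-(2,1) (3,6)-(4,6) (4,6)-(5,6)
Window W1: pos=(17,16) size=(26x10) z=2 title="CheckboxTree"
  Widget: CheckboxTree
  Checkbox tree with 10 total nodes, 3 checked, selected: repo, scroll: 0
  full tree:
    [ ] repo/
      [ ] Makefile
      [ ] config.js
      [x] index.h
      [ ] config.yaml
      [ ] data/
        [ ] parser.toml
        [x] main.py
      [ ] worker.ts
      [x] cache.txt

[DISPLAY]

                                                
                                                
                                                
                                                
                                                
                                                
 ┏━━━━━━━━━━━━━━━━━━━━━━━━━━┓                   
 ┃ CircuitBoard             ┃                   
 ┠──────────────────────────┨                   
 ┃   0 1 2 3 4 5 6          ┃                   
 ┃0  [.]                  L ┃                   
 ┃                          ┃                   
 ┃1                         ┃                   
 ┃                          ┃                   
 ┃2   · ─ ·                 ┃                   
 ┃           ┏━━━━━━━━━━━━━━━━━━━━━━━━┓         
 ┃3          ┃ CheckboxTree           ┃         
 ┃           ┠────────────────────────┨         
 ┃4          ┃>[-] repo/              ┃         
 ┃           ┃   [ ] Makefile         ┃         
 ┃5          ┃   [ ] config.js        ┃         
 ┃Cursor: (0,┃   [x] index.h          ┃         
 ┃           ┃   [ ] config.yaml      ┃         


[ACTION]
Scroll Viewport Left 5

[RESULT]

                                                
                                                
                                                
                                                
                                                
                                                
     ┏━━━━━━━━━━━━━━━━━━━━━━━━━━┓               
     ┃ CircuitBoard             ┃               
     ┠──────────────────────────┨               
     ┃   0 1 2 3 4 5 6          ┃               
     ┃0  [.]                  L ┃               
     ┃                          ┃               
     ┃1                         ┃               
     ┃                          ┃               
     ┃2   · ─ ·                 ┃               
     ┃           ┏━━━━━━━━━━━━━━━━━━━━━━━━┓     
     ┃3          ┃ CheckboxTree           ┃     
     ┃           ┠────────────────────────┨     
     ┃4          ┃>[-] repo/              ┃     
     ┃           ┃   [ ] Makefile         ┃     
     ┃5          ┃   [ ] config.js        ┃     
     ┃Cursor: (0,┃   [x] index.h          ┃     
     ┃           ┃   [ ] config.yaml      ┃     


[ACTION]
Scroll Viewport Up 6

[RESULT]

                                                
                                                
                                                
                                                
                                                
                                                
                                                
     ┏━━━━━━━━━━━━━━━━━━━━━━━━━━┓               
     ┃ CircuitBoard             ┃               
     ┠──────────────────────────┨               
     ┃   0 1 2 3 4 5 6          ┃               
     ┃0  [.]                  L ┃               
     ┃                          ┃               
     ┃1                         ┃               
     ┃                          ┃               
     ┃2   · ─ ·                 ┃               
     ┃           ┏━━━━━━━━━━━━━━━━━━━━━━━━┓     
     ┃3          ┃ CheckboxTree           ┃     
     ┃           ┠────────────────────────┨     
     ┃4          ┃>[-] repo/              ┃     
     ┃           ┃   [ ] Makefile         ┃     
     ┃5          ┃   [ ] config.js        ┃     
     ┃Cursor: (0,┃   [x] index.h          ┃     


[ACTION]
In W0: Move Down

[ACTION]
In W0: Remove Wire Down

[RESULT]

                                                
                                                
                                                
                                                
                                                
                                                
                                                
     ┏━━━━━━━━━━━━━━━━━━━━━━━━━━┓               
     ┃ CircuitBoard             ┃               
     ┠──────────────────────────┨               
     ┃   0 1 2 3 4 5 6          ┃               
     ┃0                       L ┃               
     ┃                          ┃               
     ┃1  [.]                    ┃               
     ┃                          ┃               
     ┃2   · ─ ·                 ┃               
     ┃           ┏━━━━━━━━━━━━━━━━━━━━━━━━┓     
     ┃3          ┃ CheckboxTree           ┃     
     ┃           ┠────────────────────────┨     
     ┃4          ┃>[-] repo/              ┃     
     ┃           ┃   [ ] Makefile         ┃     
     ┃5          ┃   [ ] config.js        ┃     
     ┃Cursor: (1,┃   [x] index.h          ┃     


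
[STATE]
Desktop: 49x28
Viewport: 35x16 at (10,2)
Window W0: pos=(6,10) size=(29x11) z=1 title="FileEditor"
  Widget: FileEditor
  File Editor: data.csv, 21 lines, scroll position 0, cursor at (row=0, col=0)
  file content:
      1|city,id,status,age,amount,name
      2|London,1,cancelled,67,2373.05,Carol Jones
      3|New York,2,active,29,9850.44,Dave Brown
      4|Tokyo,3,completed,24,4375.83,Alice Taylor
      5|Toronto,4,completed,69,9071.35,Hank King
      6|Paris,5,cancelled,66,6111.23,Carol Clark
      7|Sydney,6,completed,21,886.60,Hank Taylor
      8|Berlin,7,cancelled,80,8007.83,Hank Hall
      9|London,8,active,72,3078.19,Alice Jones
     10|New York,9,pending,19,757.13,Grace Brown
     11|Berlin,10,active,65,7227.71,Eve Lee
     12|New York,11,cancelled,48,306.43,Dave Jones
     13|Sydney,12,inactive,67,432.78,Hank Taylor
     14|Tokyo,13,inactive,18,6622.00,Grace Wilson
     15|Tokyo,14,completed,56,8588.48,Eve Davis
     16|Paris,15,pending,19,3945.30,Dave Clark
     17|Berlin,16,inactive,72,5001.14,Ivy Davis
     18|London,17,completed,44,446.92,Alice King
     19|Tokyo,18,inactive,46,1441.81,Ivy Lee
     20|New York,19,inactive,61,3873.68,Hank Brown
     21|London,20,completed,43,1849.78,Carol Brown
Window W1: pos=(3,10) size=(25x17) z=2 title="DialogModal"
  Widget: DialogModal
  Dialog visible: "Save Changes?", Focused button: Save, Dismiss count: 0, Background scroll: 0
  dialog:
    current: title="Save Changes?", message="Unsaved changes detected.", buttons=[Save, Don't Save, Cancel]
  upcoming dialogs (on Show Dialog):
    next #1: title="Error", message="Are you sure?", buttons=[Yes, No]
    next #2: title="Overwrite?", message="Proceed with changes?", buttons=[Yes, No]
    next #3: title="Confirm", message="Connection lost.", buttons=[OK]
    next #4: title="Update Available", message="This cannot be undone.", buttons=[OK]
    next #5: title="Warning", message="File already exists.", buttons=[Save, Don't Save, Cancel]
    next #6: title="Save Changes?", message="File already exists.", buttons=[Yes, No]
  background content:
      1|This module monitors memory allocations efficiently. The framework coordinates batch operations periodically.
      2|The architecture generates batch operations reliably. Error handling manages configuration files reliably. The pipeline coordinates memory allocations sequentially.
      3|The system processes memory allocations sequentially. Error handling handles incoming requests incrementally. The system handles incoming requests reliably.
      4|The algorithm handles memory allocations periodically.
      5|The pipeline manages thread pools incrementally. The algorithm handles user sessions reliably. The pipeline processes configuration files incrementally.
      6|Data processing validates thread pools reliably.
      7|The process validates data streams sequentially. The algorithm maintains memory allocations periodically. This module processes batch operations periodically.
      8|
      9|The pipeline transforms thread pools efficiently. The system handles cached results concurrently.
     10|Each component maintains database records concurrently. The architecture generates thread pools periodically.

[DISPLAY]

                                   
                                   
                                   
                                   
                                   
                                   
                                   
                                   
━━━━━━━━━━━━━━━━━┓━━━━━━┓          
gModal           ┃      ┃          
─────────────────┨──────┨          
odule monitors me┃ount,▲┃          
chitecture genera┃,2373█┃          
stem processes me┃9850.░┃          
gorithm handles m┃4375.░┃          
──────────────┐th┃9,907░┃          


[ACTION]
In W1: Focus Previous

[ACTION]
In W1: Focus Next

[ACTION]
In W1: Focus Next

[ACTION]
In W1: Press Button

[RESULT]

                                   
                                   
                                   
                                   
                                   
                                   
                                   
                                   
━━━━━━━━━━━━━━━━━┓━━━━━━┓          
gModal           ┃      ┃          
─────────────────┨──────┨          
odule monitors me┃ount,▲┃          
chitecture genera┃,2373█┃          
stem processes me┃9850.░┃          
gorithm handles m┃4375.░┃          
peline manages th┃9,907░┃          


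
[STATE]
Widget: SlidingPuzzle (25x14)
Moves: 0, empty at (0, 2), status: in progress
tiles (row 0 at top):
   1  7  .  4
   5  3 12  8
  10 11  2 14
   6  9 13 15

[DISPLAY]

┌────┬────┬────┬────┐    
│  1 │  7 │    │  4 │    
├────┼────┼────┼────┤    
│  5 │  3 │ 12 │  8 │    
├────┼────┼────┼────┤    
│ 10 │ 11 │  2 │ 14 │    
├────┼────┼────┼────┤    
│  6 │  9 │ 13 │ 15 │    
└────┴────┴────┴────┘    
Moves: 0                 
                         
                         
                         
                         


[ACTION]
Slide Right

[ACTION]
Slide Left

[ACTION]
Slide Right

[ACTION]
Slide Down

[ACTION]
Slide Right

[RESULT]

┌────┬────┬────┬────┐    
│    │  1 │  7 │  4 │    
├────┼────┼────┼────┤    
│  5 │  3 │ 12 │  8 │    
├────┼────┼────┼────┤    
│ 10 │ 11 │  2 │ 14 │    
├────┼────┼────┼────┤    
│  6 │  9 │ 13 │ 15 │    
└────┴────┴────┴────┘    
Moves: 4                 
                         
                         
                         
                         


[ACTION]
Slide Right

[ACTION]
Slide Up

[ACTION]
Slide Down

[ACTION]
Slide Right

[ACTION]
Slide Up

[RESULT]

┌────┬────┬────┬────┐    
│  5 │  1 │  7 │  4 │    
├────┼────┼────┼────┤    
│    │  3 │ 12 │  8 │    
├────┼────┼────┼────┤    
│ 10 │ 11 │  2 │ 14 │    
├────┼────┼────┼────┤    
│  6 │  9 │ 13 │ 15 │    
└────┴────┴────┴────┘    
Moves: 7                 
                         
                         
                         
                         


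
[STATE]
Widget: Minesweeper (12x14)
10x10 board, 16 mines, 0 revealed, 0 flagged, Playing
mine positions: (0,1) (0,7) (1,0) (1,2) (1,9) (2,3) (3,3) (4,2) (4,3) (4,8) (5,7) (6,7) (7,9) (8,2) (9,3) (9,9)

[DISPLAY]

■■■■■■■■■■  
■■■■■■■■■■  
■■■■■■■■■■  
■■■■■■■■■■  
■■■■■■■■■■  
■■■■■■■■■■  
■■■■■■■■■■  
■■■■■■■■■■  
■■■■■■■■■■  
■■■■■■■■■■  
            
            
            
            


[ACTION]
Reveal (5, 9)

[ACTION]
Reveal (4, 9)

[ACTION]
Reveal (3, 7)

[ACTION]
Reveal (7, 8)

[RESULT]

■■■■■■■■■■  
■■■■■■■■■■  
■■■■■■■■■■  
■■■■■■■1■■  
■■■■■■■■■1  
■■■■■■■■■1  
■■■■■■■■■■  
■■■■■■■■2■  
■■■■■■■■■■  
■■■■■■■■■■  
            
            
            
            


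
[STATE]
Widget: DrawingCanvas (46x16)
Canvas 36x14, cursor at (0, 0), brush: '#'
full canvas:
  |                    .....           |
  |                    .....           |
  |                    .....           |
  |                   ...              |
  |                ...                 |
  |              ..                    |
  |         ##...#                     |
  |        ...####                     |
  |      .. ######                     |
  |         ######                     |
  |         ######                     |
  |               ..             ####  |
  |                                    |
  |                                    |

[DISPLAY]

+                   .....                     
                    .....                     
                    .....                     
                   ...                        
                ...                           
              ..                              
         ##...#                               
        ...####                               
      .. ######                               
         ######                               
         ######                               
               ..             ####            
                                              
                                              
                                              
                                              


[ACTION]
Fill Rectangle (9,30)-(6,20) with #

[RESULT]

+                   .....                     
                    .....                     
                    .....                     
                   ...                        
                ...                           
              ..                              
         ##...#     ###########               
        ...####     ###########               
      .. ######     ###########               
         ######     ###########               
         ######                               
               ..             ####            
                                              
                                              
                                              
                                              


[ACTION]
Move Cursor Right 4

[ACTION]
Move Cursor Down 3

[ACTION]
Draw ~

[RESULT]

                    .....                     
                    .....                     
                    .....                     
    ~              ...                        
                ...                           
              ..                              
         ##...#     ###########               
        ...####     ###########               
      .. ######     ###########               
         ######     ###########               
         ######                               
               ..             ####            
                                              
                                              
                                              
                                              
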